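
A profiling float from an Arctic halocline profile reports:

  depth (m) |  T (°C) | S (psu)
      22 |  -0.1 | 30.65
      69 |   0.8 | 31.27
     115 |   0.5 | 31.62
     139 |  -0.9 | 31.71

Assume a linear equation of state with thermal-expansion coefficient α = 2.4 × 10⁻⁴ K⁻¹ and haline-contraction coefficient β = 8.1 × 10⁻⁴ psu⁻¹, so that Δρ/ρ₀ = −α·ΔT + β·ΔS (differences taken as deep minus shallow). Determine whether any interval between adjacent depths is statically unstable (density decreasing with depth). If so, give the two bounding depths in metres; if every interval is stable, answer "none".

none

Evaluate Δρ/ρ₀ = −αΔT + βΔS across each adjacent pair:
  22–69 m: −αΔT+βΔS = −(2.4 × 10⁻⁴)(+0.9)+(8.1 × 10⁻⁴)(+0.62) = 2.9 × 10⁻⁴ → stable
  69–115 m: −αΔT+βΔS = −(2.4 × 10⁻⁴)(-0.3)+(8.1 × 10⁻⁴)(+0.35) = 3.6 × 10⁻⁴ → stable
  115–139 m: −αΔT+βΔS = −(2.4 × 10⁻⁴)(-1.4)+(8.1 × 10⁻⁴)(+0.09) = 4.1 × 10⁻⁴ → stable
Every interval has Δρ > 0: the column is stably stratified throughout.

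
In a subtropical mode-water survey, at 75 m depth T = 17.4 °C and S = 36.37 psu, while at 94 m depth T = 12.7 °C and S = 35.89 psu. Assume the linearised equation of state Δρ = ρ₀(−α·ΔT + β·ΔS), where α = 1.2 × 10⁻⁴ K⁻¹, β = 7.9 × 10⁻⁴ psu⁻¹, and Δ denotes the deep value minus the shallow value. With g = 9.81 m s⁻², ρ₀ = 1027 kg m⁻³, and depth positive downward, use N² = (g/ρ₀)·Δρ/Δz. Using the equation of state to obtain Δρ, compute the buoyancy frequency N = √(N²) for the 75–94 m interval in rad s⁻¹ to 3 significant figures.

9.77 × 10⁻³ rad s⁻¹

ΔT = -4.7 K, ΔS = -0.48 psu (deep − shallow).
Δρ/ρ₀ = −αΔT + βΔS = 5.64 × 10⁻⁴ − 3.792 × 10⁻⁴ = 1.848 × 10⁻⁴, so Δρ ≈ 0.1898 kg m⁻³.
N² = (g/ρ₀)·Δρ/Δz = g·(Δρ/ρ₀)/Δz = 9.81 × 1.848 × 10⁻⁴ / 19 = 9.5415 × 10⁻⁵ s⁻².
N = √(9.5415 × 10⁻⁵) = 9.7681 × 10⁻³ rad s⁻¹ ≈ 9.77 × 10⁻³ rad s⁻¹.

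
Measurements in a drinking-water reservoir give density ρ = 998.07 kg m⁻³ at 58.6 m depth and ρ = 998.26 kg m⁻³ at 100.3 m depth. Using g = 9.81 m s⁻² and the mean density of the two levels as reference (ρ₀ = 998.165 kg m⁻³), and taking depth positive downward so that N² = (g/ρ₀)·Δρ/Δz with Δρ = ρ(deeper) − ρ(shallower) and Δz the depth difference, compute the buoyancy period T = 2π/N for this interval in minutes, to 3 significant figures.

Δρ = 998.26 − 998.07 = 0.19 kg m⁻³ over Δz = 100.3 − 58.6 = 41.7 m.
N² = (9.81/998.165) × (0.19/41.7) = 4.4780 × 10⁻⁵ s⁻².
N = √(4.4780 × 10⁻⁵) = 6.6918 × 10⁻³ rad s⁻¹, so T = 2π/N = 938.94 s = 15.649 min ≈ 15.6 min.

15.6 min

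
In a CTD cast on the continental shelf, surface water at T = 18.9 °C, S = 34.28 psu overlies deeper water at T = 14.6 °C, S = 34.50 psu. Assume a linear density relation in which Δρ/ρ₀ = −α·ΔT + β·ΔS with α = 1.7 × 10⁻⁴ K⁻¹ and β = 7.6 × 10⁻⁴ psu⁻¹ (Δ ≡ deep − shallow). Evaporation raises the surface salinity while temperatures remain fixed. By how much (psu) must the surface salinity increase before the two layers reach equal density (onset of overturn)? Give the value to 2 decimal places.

1.18 psu

Neutral buoyancy requires −α(T_deep − T_surf) + β(S_deep − S_surf′) = 0.
S_surf′ = S_deep − (α/β)·ΔT = 34.50 − (1.7 × 10⁻⁴/7.6 × 10⁻⁴)·(-4.3) = 35.4618 psu.
Increase required: 35.4618 − 34.28 = 1.1818 psu.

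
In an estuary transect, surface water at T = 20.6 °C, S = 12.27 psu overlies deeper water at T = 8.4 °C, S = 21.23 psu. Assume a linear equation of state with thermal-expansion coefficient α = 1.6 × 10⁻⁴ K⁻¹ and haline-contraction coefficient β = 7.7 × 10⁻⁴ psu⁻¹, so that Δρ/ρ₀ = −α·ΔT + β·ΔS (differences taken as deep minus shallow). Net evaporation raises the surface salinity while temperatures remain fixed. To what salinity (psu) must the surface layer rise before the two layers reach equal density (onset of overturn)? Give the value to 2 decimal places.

23.77 psu

Neutral buoyancy requires −α(T_deep − T_surf) + β(S_deep − S_surf′) = 0.
S_surf′ = S_deep − (α/β)·ΔT = 21.23 − (1.6 × 10⁻⁴/7.7 × 10⁻⁴)·(-12.2) = 23.7651 psu.
Increase required: 23.7651 − 12.27 = 11.4951 psu.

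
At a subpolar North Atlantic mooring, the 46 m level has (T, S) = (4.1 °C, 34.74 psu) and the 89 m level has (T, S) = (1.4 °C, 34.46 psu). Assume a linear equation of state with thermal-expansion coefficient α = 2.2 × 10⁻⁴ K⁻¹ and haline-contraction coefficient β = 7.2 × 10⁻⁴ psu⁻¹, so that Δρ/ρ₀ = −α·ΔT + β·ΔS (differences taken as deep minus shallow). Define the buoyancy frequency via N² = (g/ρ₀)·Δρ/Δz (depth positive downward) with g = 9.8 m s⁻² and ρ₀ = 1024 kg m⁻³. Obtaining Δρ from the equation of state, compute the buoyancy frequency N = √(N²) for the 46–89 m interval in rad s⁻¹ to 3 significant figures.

9.46 × 10⁻³ rad s⁻¹

ΔT = -2.7 K, ΔS = -0.28 psu (deep − shallow).
Δρ/ρ₀ = −αΔT + βΔS = 5.94 × 10⁻⁴ − 2.016 × 10⁻⁴ = 3.924 × 10⁻⁴, so Δρ ≈ 0.4018 kg m⁻³.
N² = (g/ρ₀)·Δρ/Δz = g·(Δρ/ρ₀)/Δz = 9.8 × 3.924 × 10⁻⁴ / 43 = 8.9431 × 10⁻⁵ s⁻².
N = √(8.9431 × 10⁻⁵) = 9.4568 × 10⁻³ rad s⁻¹ ≈ 9.46 × 10⁻³ rad s⁻¹.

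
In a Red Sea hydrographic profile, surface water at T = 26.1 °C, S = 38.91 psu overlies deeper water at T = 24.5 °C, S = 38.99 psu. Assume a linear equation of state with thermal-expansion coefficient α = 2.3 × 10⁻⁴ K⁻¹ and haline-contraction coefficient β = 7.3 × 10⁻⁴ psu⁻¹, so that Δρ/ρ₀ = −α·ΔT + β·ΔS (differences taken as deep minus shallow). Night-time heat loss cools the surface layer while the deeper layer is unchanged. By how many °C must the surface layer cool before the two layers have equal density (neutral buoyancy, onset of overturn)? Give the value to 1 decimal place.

Neutral buoyancy requires Δρ = 0, i.e. −α(T_deep − T_surf′) + β(S_deep − S_surf) = 0.
T_surf′ = T_deep − (β/α)·ΔS = 24.5 − (7.3 × 10⁻⁴/2.3 × 10⁻⁴)·(+0.08) = 24.246 °C.
Cooling required: 26.1 − (24.246) = 1.854 °C.

1.9 °C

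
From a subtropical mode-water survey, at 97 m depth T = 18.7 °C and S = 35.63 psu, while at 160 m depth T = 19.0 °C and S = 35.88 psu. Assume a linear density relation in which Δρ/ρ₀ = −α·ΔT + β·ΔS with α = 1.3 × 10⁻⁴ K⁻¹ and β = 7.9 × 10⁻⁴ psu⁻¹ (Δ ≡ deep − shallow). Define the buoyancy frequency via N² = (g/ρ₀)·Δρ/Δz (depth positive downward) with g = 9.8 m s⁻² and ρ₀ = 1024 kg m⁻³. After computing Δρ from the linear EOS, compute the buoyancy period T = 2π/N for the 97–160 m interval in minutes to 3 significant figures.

ΔT = +0.3 K, ΔS = +0.25 psu (deep − shallow).
Δρ/ρ₀ = −αΔT + βΔS = -3.90 × 10⁻⁵ + 1.975 × 10⁻⁴ = 1.585 × 10⁻⁴, so Δρ ≈ 0.1623 kg m⁻³.
N² = (g/ρ₀)·Δρ/Δz = g·(Δρ/ρ₀)/Δz = 9.8 × 1.585 × 10⁻⁴ / 63 = 2.4656 × 10⁻⁵ s⁻².
N = √(2.4656 × 10⁻⁵) = 4.9655 × 10⁻³ rad s⁻¹ → T = 2π/N = 1.2654 × 10³ s = 21.090 min ≈ 21.1 min.

21.1 min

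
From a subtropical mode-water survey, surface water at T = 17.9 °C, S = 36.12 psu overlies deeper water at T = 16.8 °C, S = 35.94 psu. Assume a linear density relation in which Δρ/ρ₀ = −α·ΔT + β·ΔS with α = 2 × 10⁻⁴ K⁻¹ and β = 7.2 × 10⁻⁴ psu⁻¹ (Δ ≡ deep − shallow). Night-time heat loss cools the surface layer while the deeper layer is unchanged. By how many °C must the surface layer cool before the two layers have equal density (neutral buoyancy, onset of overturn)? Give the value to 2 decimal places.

Neutral buoyancy requires Δρ = 0, i.e. −α(T_deep − T_surf′) + β(S_deep − S_surf) = 0.
T_surf′ = T_deep − (β/α)·ΔS = 16.8 − (7.2 × 10⁻⁴/2 × 10⁻⁴)·(-0.18) = 17.4480 °C.
Cooling required: 17.9 − (17.4480) = 0.4520 °C.

0.45 °C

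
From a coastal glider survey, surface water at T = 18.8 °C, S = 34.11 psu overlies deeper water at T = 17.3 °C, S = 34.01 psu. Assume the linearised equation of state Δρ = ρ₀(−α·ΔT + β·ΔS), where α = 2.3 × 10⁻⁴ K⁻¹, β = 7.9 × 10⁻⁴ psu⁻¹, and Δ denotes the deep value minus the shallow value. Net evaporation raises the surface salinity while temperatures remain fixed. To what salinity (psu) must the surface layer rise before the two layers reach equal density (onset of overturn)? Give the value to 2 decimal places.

34.45 psu

Neutral buoyancy requires −α(T_deep − T_surf) + β(S_deep − S_surf′) = 0.
S_surf′ = S_deep − (α/β)·ΔT = 34.01 − (2.3 × 10⁻⁴/7.9 × 10⁻⁴)·(-1.5) = 34.4467 psu.
Increase required: 34.4467 − 34.11 = 0.3367 psu.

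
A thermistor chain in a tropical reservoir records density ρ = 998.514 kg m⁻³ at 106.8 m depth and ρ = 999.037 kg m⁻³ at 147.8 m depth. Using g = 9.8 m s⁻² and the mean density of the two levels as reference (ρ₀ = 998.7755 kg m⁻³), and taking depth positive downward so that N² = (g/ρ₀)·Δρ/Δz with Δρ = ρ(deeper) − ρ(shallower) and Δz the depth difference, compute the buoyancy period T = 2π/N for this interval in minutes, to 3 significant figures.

Δρ = 999.037 − 998.514 = 0.523 kg m⁻³ over Δz = 147.8 − 106.8 = 41 m.
N² = (9.8/998.7755) × (0.523/41) = 1.2516 × 10⁻⁴ s⁻².
N = √(1.2516 × 10⁻⁴) = 0.011187 rad s⁻¹, so T = 2π/N = 561.65 s = 9.3608 min ≈ 9.36 min.
Since Δρ > 0 the layer is stably stratified.

9.36 min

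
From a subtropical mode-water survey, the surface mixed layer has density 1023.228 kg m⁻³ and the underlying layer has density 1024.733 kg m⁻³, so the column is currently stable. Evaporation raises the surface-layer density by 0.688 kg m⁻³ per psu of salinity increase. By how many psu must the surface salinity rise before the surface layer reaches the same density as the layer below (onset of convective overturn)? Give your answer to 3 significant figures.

2.19 psu

Density deficit of the surface layer: 1024.733 − 1023.228 = 1.505 kg m⁻³.
Required change = 1.505 / 0.688 = 2.19 psu.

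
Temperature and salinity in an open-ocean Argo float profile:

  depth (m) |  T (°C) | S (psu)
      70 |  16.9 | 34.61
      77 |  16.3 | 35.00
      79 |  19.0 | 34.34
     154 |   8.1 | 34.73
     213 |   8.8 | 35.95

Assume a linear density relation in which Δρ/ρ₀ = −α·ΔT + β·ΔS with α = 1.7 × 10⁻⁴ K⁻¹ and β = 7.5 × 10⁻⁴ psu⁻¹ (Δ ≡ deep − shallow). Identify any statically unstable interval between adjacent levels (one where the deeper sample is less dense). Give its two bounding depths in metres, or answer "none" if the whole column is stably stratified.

Evaluate Δρ/ρ₀ = −αΔT + βΔS across each adjacent pair:
  70–77 m: −αΔT+βΔS = −(1.7 × 10⁻⁴)(-0.6)+(7.5 × 10⁻⁴)(+0.39) = 3.9 × 10⁻⁴ → stable
  77–79 m: −αΔT+βΔS = −(1.7 × 10⁻⁴)(+2.7)+(7.5 × 10⁻⁴)(-0.66) = -9.5 × 10⁻⁴ → UNSTABLE
  79–154 m: −αΔT+βΔS = −(1.7 × 10⁻⁴)(-10.9)+(7.5 × 10⁻⁴)(+0.39) = 2.1 × 10⁻³ → stable
  154–213 m: −αΔT+βΔS = −(1.7 × 10⁻⁴)(+0.7)+(7.5 × 10⁻⁴)(+1.22) = 8.0 × 10⁻⁴ → stable
The 77–79 m interval has Δρ < 0: lighter water underlies denser water.

77–79 m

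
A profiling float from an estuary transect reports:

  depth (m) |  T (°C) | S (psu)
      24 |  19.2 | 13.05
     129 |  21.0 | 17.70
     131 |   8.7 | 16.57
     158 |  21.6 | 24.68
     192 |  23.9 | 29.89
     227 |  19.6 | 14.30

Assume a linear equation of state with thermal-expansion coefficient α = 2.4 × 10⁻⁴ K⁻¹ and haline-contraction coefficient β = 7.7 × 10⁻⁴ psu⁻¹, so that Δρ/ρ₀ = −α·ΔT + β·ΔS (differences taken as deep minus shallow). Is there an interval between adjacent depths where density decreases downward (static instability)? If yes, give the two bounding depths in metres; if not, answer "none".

192–227 m

Evaluate Δρ/ρ₀ = −αΔT + βΔS across each adjacent pair:
  24–129 m: −αΔT+βΔS = −(2.4 × 10⁻⁴)(+1.8)+(7.7 × 10⁻⁴)(+4.65) = 3.1 × 10⁻³ → stable
  129–131 m: −αΔT+βΔS = −(2.4 × 10⁻⁴)(-12.3)+(7.7 × 10⁻⁴)(-1.13) = 2.1 × 10⁻³ → stable
  131–158 m: −αΔT+βΔS = −(2.4 × 10⁻⁴)(+12.9)+(7.7 × 10⁻⁴)(+8.11) = 3.1 × 10⁻³ → stable
  158–192 m: −αΔT+βΔS = −(2.4 × 10⁻⁴)(+2.3)+(7.7 × 10⁻⁴)(+5.21) = 3.5 × 10⁻³ → stable
  192–227 m: −αΔT+βΔS = −(2.4 × 10⁻⁴)(-4.3)+(7.7 × 10⁻⁴)(-15.59) = -0.011 → UNSTABLE
The 192–227 m interval has Δρ < 0: lighter water underlies denser water.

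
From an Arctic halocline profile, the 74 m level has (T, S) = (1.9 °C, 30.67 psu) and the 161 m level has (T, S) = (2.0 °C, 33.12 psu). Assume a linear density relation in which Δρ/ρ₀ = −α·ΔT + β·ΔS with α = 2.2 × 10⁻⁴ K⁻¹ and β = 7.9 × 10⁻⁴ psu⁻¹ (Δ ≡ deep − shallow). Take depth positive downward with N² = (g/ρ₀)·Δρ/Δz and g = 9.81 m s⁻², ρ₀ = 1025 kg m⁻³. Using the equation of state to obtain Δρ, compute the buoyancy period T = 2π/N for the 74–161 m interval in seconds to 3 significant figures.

ΔT = +0.1 K, ΔS = +2.45 psu (deep − shallow).
Δρ/ρ₀ = −αΔT + βΔS = -2.20 × 10⁻⁵ + 1.9355 × 10⁻³ = 1.9135 × 10⁻³, so Δρ ≈ 1.961 kg m⁻³.
N² = (g/ρ₀)·Δρ/Δz = g·(Δρ/ρ₀)/Δz = 9.81 × 1.9135 × 10⁻³ / 87 = 2.1576 × 10⁻⁴ s⁻².
N = √(2.1576 × 10⁻⁴) = 0.014689 rad s⁻¹ → T = 2π/N = 427.75 s ≈ 428 s.

428 s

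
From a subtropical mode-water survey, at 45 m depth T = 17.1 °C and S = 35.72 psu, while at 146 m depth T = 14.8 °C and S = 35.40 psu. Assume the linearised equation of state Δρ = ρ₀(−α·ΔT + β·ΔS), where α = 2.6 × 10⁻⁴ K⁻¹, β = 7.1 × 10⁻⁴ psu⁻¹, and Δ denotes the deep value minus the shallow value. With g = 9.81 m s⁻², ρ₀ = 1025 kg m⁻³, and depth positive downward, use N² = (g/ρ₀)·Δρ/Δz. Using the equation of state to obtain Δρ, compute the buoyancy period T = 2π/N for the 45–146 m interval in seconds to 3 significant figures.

ΔT = -2.3 K, ΔS = -0.32 psu (deep − shallow).
Δρ/ρ₀ = −αΔT + βΔS = 5.98 × 10⁻⁴ − 2.272 × 10⁻⁴ = 3.708 × 10⁻⁴, so Δρ ≈ 0.3801 kg m⁻³.
N² = (g/ρ₀)·Δρ/Δz = g·(Δρ/ρ₀)/Δz = 9.81 × 3.708 × 10⁻⁴ / 101 = 3.6015 × 10⁻⁵ s⁻².
N = √(3.6015 × 10⁻⁵) = 6.0012 × 10⁻³ rad s⁻¹ → T = 2π/N = 1.0470 × 10³ s ≈ 1.05 × 10³ s.

1.05 × 10³ s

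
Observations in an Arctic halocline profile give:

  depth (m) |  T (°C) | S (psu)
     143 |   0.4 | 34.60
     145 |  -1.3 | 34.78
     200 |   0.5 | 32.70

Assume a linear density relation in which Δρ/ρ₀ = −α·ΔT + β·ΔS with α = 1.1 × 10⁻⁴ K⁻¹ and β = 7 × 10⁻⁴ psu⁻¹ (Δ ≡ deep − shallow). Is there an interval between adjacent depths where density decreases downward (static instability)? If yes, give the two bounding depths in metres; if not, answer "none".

Evaluate Δρ/ρ₀ = −αΔT + βΔS across each adjacent pair:
  143–145 m: −αΔT+βΔS = −(1.1 × 10⁻⁴)(-1.7)+(7 × 10⁻⁴)(+0.18) = 3.1 × 10⁻⁴ → stable
  145–200 m: −αΔT+βΔS = −(1.1 × 10⁻⁴)(+1.8)+(7 × 10⁻⁴)(-2.08) = -1.7 × 10⁻³ → UNSTABLE
The 145–200 m interval has Δρ < 0: lighter water underlies denser water.

145–200 m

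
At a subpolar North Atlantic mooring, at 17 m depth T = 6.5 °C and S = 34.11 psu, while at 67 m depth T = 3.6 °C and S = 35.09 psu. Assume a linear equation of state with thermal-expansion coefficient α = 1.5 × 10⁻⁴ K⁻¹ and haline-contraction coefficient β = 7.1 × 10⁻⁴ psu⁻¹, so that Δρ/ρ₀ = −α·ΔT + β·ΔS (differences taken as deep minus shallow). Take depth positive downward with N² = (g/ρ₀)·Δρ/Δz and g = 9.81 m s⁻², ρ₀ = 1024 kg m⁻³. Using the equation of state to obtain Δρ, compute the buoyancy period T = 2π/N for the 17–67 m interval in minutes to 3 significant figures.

7.03 min

ΔT = -2.9 K, ΔS = +0.98 psu (deep − shallow).
Δρ/ρ₀ = −αΔT + βΔS = 4.35 × 10⁻⁴ + 6.958 × 10⁻⁴ = 1.1308 × 10⁻³, so Δρ ≈ 1.158 kg m⁻³.
N² = (g/ρ₀)·Δρ/Δz = g·(Δρ/ρ₀)/Δz = 9.81 × 1.1308 × 10⁻³ / 50 = 2.2186 × 10⁻⁴ s⁻².
N = √(2.2186 × 10⁻⁴) = 0.014895 rad s⁻¹ → T = 2π/N = 421.83 s = 7.0305 min ≈ 7.03 min.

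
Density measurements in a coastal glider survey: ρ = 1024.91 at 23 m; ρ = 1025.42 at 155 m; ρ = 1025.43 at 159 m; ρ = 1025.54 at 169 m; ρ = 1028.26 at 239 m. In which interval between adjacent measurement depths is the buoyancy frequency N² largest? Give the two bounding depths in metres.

169–239 m

Compute the density gradient over each adjacent pair:
  23–155 m: Δρ/Δz = 0.51/132 = 3.9 × 10⁻³ kg m⁻⁴
  155–159 m: Δρ/Δz = 0.01/4 = 2.5 × 10⁻³ kg m⁻⁴
  159–169 m: Δρ/Δz = 0.11/10 = 0.011 kg m⁻⁴
  169–239 m: Δρ/Δz = 2.72/70 = 0.039 kg m⁻⁴
The largest gradient is in the 169–239 m interval — the pycnocline.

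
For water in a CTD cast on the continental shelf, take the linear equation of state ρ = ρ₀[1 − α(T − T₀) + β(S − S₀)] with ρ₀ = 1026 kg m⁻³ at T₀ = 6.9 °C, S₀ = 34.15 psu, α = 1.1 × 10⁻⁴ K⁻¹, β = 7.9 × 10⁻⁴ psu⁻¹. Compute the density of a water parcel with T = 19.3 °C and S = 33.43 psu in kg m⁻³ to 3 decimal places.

T − T₀ = +12.4 K, S − S₀ = -0.72 psu.
Bracket = 1 − α·(+12.4) + β·(-0.72) = 1 + (-1.9328 × 10⁻³) = 0.9980672.
ρ = 1026 × 0.9980672 = 1024.017 kg m⁻³.

1024.017 kg m⁻³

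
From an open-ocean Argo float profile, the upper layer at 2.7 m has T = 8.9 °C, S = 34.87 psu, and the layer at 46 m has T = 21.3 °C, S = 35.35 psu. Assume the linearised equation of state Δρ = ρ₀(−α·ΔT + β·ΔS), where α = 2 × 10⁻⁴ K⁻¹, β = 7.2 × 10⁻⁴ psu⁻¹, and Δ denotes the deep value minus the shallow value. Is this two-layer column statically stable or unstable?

ΔT = 21.3 − 8.9 = +12.4 K and ΔS = 35.35 − 34.87 = +0.48 psu (deep − shallow).
−αΔT = -2.48 × 10⁻³; βΔS = 3.456 × 10⁻⁴; sum Δρ/ρ₀ = -2.1344 × 10⁻³.
Δρ/ρ₀ < 0, so Δρ < 0: deeper water is lighter → statically unstable; the column would overturn.

unstable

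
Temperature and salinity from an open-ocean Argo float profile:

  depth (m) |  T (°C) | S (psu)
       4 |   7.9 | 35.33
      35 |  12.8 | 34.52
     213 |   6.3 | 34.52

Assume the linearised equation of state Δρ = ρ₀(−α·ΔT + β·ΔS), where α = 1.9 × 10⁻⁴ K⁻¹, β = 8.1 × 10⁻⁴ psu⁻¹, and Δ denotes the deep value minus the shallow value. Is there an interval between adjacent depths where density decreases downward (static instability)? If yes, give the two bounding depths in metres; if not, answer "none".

Evaluate Δρ/ρ₀ = −αΔT + βΔS across each adjacent pair:
  4–35 m: −αΔT+βΔS = −(1.9 × 10⁻⁴)(+4.9)+(8.1 × 10⁻⁴)(-0.81) = -1.6 × 10⁻³ → UNSTABLE
  35–213 m: −αΔT+βΔS = −(1.9 × 10⁻⁴)(-6.5)+(8.1 × 10⁻⁴)(+0.00) = 1.2 × 10⁻³ → stable
The 4–35 m interval has Δρ < 0: lighter water underlies denser water.

4–35 m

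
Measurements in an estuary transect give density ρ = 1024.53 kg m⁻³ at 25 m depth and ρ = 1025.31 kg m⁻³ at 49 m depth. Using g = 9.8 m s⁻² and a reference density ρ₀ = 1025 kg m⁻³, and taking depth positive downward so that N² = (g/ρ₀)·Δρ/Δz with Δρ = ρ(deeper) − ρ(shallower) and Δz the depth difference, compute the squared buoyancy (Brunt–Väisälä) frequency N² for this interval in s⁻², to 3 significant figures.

3.11 × 10⁻⁴ s⁻²

Δρ = 1025.31 − 1024.53 = 0.78 kg m⁻³ over Δz = 49 − 25 = 24 m.
N² = (9.8/1025) × (0.78/24) = 3.1073 × 10⁻⁴ s⁻² ≈ 3.11 × 10⁻⁴ s⁻².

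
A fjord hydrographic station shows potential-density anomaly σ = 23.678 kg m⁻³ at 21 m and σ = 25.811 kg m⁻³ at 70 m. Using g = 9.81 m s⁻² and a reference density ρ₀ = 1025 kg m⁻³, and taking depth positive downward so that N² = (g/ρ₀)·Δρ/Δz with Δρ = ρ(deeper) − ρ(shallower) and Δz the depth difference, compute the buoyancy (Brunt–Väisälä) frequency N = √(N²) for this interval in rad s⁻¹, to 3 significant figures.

Δρ = 1025.811 − 1023.678 = 2.133 kg m⁻³ over Δz = 70 − 21 = 49 m.
N² = (9.81/1025) × (2.133/49) = 4.1662 × 10⁻⁴ s⁻².
N = √(4.1662 × 10⁻⁴) = 0.020411 rad s⁻¹ ≈ 0.0204 rad s⁻¹.

0.0204 rad s⁻¹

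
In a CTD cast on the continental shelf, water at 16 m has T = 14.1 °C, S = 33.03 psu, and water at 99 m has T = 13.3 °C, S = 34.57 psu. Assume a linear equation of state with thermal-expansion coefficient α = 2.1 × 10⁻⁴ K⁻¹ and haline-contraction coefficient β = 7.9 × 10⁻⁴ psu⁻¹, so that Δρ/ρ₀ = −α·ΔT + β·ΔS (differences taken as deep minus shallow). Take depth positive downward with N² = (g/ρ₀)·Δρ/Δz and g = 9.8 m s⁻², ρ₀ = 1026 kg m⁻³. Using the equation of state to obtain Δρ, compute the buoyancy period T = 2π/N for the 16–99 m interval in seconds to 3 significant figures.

ΔT = -0.8 K, ΔS = +1.54 psu (deep − shallow).
Δρ/ρ₀ = −αΔT + βΔS = 1.68 × 10⁻⁴ + 1.2166 × 10⁻³ = 1.3846 × 10⁻³, so Δρ ≈ 1.421 kg m⁻³.
N² = (g/ρ₀)·Δρ/Δz = g·(Δρ/ρ₀)/Δz = 9.8 × 1.3846 × 10⁻³ / 83 = 1.6348 × 10⁻⁴ s⁻².
N = √(1.6348 × 10⁻⁴) = 0.012786 rad s⁻¹ → T = 2π/N = 491.41 s ≈ 491 s.

491 s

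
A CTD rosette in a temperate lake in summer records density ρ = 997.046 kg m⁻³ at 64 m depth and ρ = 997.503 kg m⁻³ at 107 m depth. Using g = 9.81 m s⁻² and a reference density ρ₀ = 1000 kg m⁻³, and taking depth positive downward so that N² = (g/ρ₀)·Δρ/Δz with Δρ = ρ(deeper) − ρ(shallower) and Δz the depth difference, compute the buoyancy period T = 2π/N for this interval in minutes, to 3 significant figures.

10.3 min

Δρ = 997.503 − 997.046 = 0.457 kg m⁻³ over Δz = 107 − 64 = 43 m.
N² = (9.81/1000) × (0.457/43) = 1.0426 × 10⁻⁴ s⁻².
N = √(1.0426 × 10⁻⁴) = 0.010211 rad s⁻¹, so T = 2π/N = 615.33 s = 10.256 min ≈ 10.3 min.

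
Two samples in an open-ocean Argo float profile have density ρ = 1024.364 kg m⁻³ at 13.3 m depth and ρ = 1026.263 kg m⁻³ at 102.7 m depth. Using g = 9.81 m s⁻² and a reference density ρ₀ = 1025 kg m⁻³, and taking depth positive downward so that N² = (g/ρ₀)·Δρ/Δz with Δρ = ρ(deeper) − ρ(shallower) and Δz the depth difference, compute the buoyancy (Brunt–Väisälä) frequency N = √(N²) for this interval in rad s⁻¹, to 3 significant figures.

Δρ = 1026.263 − 1024.364 = 1.899 kg m⁻³ over Δz = 102.7 − 13.3 = 89.4 m.
N² = (9.81/1025) × (1.899/89.4) = 2.0330 × 10⁻⁴ s⁻².
N = √(2.0330 × 10⁻⁴) = 0.014258 rad s⁻¹ ≈ 0.0143 rad s⁻¹.

0.0143 rad s⁻¹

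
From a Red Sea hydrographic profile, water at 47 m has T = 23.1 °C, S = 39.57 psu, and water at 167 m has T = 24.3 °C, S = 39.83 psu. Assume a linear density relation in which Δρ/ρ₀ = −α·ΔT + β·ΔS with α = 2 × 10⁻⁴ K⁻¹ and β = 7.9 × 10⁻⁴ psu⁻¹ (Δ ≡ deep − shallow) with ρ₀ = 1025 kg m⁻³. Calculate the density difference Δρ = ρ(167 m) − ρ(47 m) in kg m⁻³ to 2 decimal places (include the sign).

ΔT = +1.2 K, ΔS = +0.26 psu (deep − shallow).
Δρ/ρ₀ = −(2 × 10⁻⁴)(+1.2) + (7.9 × 10⁻⁴)(+0.26) = -3.46 × 10⁻⁵.
Δρ = 1025 × (-3.46 × 10⁻⁵) = -0.04 kg m⁻³.
Negative Δρ: lighter below, statically unstable.

-0.04 kg m⁻³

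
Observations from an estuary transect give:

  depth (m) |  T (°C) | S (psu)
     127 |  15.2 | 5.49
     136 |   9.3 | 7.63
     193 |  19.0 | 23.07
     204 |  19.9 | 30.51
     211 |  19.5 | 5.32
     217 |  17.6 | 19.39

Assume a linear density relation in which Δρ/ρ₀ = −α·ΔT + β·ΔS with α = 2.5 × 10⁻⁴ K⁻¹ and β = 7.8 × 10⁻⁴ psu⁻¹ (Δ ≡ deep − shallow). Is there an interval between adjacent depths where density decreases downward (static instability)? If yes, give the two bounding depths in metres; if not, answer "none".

204–211 m

Evaluate Δρ/ρ₀ = −αΔT + βΔS across each adjacent pair:
  127–136 m: −αΔT+βΔS = −(2.5 × 10⁻⁴)(-5.9)+(7.8 × 10⁻⁴)(+2.14) = 3.1 × 10⁻³ → stable
  136–193 m: −αΔT+βΔS = −(2.5 × 10⁻⁴)(+9.7)+(7.8 × 10⁻⁴)(+15.44) = 9.6 × 10⁻³ → stable
  193–204 m: −αΔT+βΔS = −(2.5 × 10⁻⁴)(+0.9)+(7.8 × 10⁻⁴)(+7.44) = 5.6 × 10⁻³ → stable
  204–211 m: −αΔT+βΔS = −(2.5 × 10⁻⁴)(-0.4)+(7.8 × 10⁻⁴)(-25.19) = -0.020 → UNSTABLE
  211–217 m: −αΔT+βΔS = −(2.5 × 10⁻⁴)(-1.9)+(7.8 × 10⁻⁴)(+14.07) = 0.011 → stable
The 204–211 m interval has Δρ < 0: lighter water underlies denser water.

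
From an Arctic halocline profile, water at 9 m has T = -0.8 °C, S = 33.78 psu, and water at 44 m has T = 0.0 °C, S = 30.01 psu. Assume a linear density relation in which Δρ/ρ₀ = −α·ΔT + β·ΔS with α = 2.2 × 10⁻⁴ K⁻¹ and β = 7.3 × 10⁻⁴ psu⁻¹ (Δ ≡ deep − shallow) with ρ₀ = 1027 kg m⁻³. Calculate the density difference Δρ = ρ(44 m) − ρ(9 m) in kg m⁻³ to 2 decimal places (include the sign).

-3.01 kg m⁻³

ΔT = +0.8 K, ΔS = -3.77 psu (deep − shallow).
Δρ/ρ₀ = −(2.2 × 10⁻⁴)(+0.8) + (7.3 × 10⁻⁴)(-3.77) = -2.9281 × 10⁻³.
Δρ = 1027 × (-2.9281 × 10⁻³) = -3.01 kg m⁻³.
Negative Δρ: lighter below, statically unstable.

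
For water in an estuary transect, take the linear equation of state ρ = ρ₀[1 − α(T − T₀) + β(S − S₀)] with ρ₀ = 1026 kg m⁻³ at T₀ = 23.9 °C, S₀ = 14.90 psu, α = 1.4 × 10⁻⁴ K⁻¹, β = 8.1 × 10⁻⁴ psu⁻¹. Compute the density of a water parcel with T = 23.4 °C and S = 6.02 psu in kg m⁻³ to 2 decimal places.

1018.69 kg m⁻³

T − T₀ = -0.5 K, S − S₀ = -8.88 psu.
Bracket = 1 − α·(-0.5) + β·(-8.88) = 1 + (-7.1228 × 10⁻³) = 0.9928772.
ρ = 1026 × 0.9928772 = 1018.69 kg m⁻³.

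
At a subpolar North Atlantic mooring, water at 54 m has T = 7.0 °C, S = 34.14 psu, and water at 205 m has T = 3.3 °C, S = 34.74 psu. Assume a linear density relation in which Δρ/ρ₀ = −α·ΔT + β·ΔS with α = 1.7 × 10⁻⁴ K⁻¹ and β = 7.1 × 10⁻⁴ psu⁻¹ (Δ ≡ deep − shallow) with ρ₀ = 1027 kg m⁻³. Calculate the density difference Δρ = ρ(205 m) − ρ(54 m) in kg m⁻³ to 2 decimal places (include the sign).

+1.08 kg m⁻³

ΔT = -3.7 K, ΔS = +0.60 psu (deep − shallow).
Δρ/ρ₀ = −(1.7 × 10⁻⁴)(-3.7) + (7.1 × 10⁻⁴)(+0.60) = 1.055 × 10⁻³.
Δρ = 1027 × (1.055 × 10⁻³) = +1.08 kg m⁻³.
Positive Δρ: denser below, stable.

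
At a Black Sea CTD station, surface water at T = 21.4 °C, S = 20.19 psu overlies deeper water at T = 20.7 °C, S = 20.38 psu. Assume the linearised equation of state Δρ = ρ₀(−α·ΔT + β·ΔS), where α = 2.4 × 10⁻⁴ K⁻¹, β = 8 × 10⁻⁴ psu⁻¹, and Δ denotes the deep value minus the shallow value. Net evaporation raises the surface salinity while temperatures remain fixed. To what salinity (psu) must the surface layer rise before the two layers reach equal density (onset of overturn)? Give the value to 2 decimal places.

20.59 psu

Neutral buoyancy requires −α(T_deep − T_surf) + β(S_deep − S_surf′) = 0.
S_surf′ = S_deep − (α/β)·ΔT = 20.38 − (2.4 × 10⁻⁴/8 × 10⁻⁴)·(-0.7) = 20.5900 psu.
Increase required: 20.5900 − 20.19 = 0.4000 psu.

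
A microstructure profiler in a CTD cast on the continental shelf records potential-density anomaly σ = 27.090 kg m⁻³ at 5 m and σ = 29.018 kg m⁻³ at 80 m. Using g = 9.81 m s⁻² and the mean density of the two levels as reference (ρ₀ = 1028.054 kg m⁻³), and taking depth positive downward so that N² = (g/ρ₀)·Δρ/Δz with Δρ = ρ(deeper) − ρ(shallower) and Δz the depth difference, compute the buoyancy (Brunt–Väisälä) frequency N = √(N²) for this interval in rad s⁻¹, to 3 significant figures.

0.0157 rad s⁻¹

Δρ = 1029.018 − 1027.090 = 1.928 kg m⁻³ over Δz = 80 − 5 = 75 m.
N² = (9.81/1028.054) × (1.928/75) = 2.4530 × 10⁻⁴ s⁻².
N = √(2.4530 × 10⁻⁴) = 0.015662 rad s⁻¹ ≈ 0.0157 rad s⁻¹.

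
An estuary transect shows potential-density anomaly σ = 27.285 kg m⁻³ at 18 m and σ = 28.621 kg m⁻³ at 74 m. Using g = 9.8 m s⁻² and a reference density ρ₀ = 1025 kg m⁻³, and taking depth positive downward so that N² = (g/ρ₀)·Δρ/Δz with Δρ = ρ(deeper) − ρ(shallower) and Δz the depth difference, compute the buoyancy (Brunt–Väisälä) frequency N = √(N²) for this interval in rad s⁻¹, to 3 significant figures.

Δρ = 1028.621 − 1027.285 = 1.336 kg m⁻³ over Δz = 74 − 18 = 56 m.
N² = (9.8/1025) × (1.336/56) = 2.2810 × 10⁻⁴ s⁻².
N = √(2.2810 × 10⁻⁴) = 0.015103 rad s⁻¹ ≈ 0.0151 rad s⁻¹.

0.0151 rad s⁻¹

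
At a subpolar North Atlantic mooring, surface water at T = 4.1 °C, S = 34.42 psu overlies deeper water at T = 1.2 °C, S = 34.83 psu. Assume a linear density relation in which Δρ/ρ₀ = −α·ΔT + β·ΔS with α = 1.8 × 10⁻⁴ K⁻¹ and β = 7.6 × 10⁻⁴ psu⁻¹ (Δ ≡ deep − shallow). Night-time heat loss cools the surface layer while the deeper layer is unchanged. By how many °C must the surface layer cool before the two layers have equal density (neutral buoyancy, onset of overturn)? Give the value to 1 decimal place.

4.6 °C

Neutral buoyancy requires Δρ = 0, i.e. −α(T_deep − T_surf′) + β(S_deep − S_surf) = 0.
T_surf′ = T_deep − (β/α)·ΔS = 1.2 − (7.6 × 10⁻⁴/1.8 × 10⁻⁴)·(+0.41) = -0.531 °C.
Cooling required: 4.1 − (-0.531) = 4.631 °C.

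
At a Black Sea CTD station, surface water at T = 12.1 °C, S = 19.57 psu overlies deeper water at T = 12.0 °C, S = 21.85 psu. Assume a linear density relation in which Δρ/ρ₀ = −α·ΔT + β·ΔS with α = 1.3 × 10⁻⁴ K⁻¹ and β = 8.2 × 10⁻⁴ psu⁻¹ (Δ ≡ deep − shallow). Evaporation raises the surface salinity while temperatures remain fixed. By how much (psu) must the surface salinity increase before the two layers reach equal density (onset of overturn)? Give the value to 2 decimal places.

Neutral buoyancy requires −α(T_deep − T_surf) + β(S_deep − S_surf′) = 0.
S_surf′ = S_deep − (α/β)·ΔT = 21.85 − (1.3 × 10⁻⁴/8.2 × 10⁻⁴)·(-0.1) = 21.8659 psu.
Increase required: 21.8659 − 19.57 = 2.2959 psu.

2.30 psu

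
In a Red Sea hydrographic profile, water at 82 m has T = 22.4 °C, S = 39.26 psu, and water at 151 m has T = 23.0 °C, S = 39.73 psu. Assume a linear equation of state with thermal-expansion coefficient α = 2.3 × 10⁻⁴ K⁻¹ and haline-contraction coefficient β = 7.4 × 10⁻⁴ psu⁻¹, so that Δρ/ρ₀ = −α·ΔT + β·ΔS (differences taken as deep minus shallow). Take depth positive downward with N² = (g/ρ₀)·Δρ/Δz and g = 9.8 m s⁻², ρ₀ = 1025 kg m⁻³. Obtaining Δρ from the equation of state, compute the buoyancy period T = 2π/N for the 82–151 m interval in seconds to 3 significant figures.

ΔT = +0.6 K, ΔS = +0.47 psu (deep − shallow).
Δρ/ρ₀ = −αΔT + βΔS = -1.38 × 10⁻⁴ + 3.478 × 10⁻⁴ = 2.098 × 10⁻⁴, so Δρ ≈ 0.2150 kg m⁻³.
N² = (g/ρ₀)·Δρ/Δz = g·(Δρ/ρ₀)/Δz = 9.8 × 2.098 × 10⁻⁴ / 69 = 2.9798 × 10⁻⁵ s⁻².
N = √(2.9798 × 10⁻⁵) = 5.4588 × 10⁻³ rad s⁻¹ → T = 2π/N = 1.1510 × 10³ s ≈ 1.15 × 10³ s.

1.15 × 10³ s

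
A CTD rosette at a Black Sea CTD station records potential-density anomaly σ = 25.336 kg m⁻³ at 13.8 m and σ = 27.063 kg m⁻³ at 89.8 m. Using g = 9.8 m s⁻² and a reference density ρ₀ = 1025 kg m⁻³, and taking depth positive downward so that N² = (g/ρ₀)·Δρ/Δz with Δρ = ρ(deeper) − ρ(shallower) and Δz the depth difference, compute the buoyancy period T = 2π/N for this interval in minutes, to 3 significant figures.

7.10 min

Δρ = 1027.063 − 1025.336 = 1.727 kg m⁻³ over Δz = 89.8 − 13.8 = 76 m.
N² = (9.8/1025) × (1.727/76) = 2.1726 × 10⁻⁴ s⁻².
N = √(2.1726 × 10⁻⁴) = 0.014740 rad s⁻¹, so T = 2π/N = 426.27 s = 7.1045 min ≈ 7.10 min.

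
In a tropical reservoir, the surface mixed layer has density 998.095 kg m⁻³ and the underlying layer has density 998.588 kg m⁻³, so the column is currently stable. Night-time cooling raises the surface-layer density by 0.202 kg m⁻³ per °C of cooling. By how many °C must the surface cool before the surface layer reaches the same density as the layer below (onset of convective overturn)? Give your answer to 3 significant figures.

2.44 °C

Density deficit of the surface layer: 998.588 − 998.095 = 0.493 kg m⁻³.
Required change = 0.493 / 0.202 = 2.44 °C.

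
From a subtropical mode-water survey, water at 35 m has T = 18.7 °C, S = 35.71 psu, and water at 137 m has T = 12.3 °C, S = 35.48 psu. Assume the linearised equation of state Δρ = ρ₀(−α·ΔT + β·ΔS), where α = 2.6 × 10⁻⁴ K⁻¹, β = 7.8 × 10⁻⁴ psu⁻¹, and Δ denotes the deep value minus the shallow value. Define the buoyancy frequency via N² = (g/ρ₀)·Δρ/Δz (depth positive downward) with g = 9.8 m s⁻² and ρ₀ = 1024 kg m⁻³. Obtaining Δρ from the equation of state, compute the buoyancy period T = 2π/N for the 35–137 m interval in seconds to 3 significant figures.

526 s

ΔT = -6.4 K, ΔS = -0.23 psu (deep − shallow).
Δρ/ρ₀ = −αΔT + βΔS = 1.664 × 10⁻³ − 1.794 × 10⁻⁴ = 1.4846 × 10⁻³, so Δρ ≈ 1.520 kg m⁻³.
N² = (g/ρ₀)·Δρ/Δz = g·(Δρ/ρ₀)/Δz = 9.8 × 1.4846 × 10⁻³ / 102 = 1.4264 × 10⁻⁴ s⁻².
N = √(1.4264 × 10⁻⁴) = 0.011943 rad s⁻¹ → T = 2π/N = 526.10 s ≈ 526 s.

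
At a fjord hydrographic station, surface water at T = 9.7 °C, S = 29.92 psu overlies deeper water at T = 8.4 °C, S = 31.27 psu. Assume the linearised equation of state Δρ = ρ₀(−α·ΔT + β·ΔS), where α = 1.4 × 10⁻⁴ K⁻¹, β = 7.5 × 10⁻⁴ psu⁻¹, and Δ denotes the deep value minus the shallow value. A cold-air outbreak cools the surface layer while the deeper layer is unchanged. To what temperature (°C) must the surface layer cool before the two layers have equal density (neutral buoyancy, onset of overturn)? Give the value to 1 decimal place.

1.2 °C

Neutral buoyancy requires Δρ = 0, i.e. −α(T_deep − T_surf′) + β(S_deep − S_surf) = 0.
T_surf′ = T_deep − (β/α)·ΔS = 8.4 − (7.5 × 10⁻⁴/1.4 × 10⁻⁴)·(+1.35) = 1.168 °C.
Cooling required: 9.7 − (1.168) = 8.532 °C.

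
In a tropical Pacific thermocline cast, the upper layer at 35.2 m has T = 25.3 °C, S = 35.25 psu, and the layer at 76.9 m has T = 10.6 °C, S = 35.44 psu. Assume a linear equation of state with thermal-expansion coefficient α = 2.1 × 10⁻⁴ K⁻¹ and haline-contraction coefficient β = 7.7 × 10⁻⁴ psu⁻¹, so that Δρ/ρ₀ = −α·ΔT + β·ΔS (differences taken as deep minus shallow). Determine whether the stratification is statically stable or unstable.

ΔT = 10.6 − 25.3 = -14.7 K and ΔS = 35.44 − 35.25 = +0.19 psu (deep − shallow).
−αΔT = 3.087 × 10⁻³; βΔS = 1.463 × 10⁻⁴; sum Δρ/ρ₀ = 3.2333 × 10⁻³.
Δρ/ρ₀ > 0, so Δρ > 0: deeper water is denser → statically stable.

stable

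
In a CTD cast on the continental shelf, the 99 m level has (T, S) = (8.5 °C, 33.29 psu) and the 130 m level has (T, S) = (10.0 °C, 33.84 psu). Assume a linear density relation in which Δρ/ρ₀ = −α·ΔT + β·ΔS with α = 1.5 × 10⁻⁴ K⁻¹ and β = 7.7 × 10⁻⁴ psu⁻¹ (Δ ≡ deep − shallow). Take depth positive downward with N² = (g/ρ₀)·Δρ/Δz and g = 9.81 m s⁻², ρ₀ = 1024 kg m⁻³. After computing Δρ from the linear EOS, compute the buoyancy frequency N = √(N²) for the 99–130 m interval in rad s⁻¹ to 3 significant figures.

ΔT = +1.5 K, ΔS = +0.55 psu (deep − shallow).
Δρ/ρ₀ = −αΔT + βΔS = -2.25 × 10⁻⁴ + 4.235 × 10⁻⁴ = 1.985 × 10⁻⁴, so Δρ ≈ 0.2033 kg m⁻³.
N² = (g/ρ₀)·Δρ/Δz = g·(Δρ/ρ₀)/Δz = 9.81 × 1.985 × 10⁻⁴ / 31 = 6.2816 × 10⁻⁵ s⁻².
N = √(6.2816 × 10⁻⁵) = 7.9257 × 10⁻³ rad s⁻¹ ≈ 7.93 × 10⁻³ rad s⁻¹.

7.93 × 10⁻³ rad s⁻¹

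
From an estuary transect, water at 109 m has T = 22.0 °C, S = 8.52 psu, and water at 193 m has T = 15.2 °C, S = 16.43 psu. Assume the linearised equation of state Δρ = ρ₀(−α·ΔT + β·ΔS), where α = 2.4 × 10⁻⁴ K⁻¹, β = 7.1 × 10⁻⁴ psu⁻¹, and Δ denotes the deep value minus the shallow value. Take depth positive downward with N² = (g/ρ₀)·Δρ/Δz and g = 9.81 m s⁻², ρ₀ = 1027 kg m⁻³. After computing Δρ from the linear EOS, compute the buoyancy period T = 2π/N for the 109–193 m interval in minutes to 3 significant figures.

ΔT = -6.8 K, ΔS = +7.91 psu (deep − shallow).
Δρ/ρ₀ = −αΔT + βΔS = 1.632 × 10⁻³ + 5.6161 × 10⁻³ = 7.2481 × 10⁻³, so Δρ ≈ 7.444 kg m⁻³.
N² = (g/ρ₀)·Δρ/Δz = g·(Δρ/ρ₀)/Δz = 9.81 × 7.2481 × 10⁻³ / 84 = 8.4647 × 10⁻⁴ s⁻².
N = √(8.4647 × 10⁻⁴) = 0.029094 rad s⁻¹ → T = 2π/N = 215.96 s = 3.5993 min ≈ 3.60 min.

3.60 min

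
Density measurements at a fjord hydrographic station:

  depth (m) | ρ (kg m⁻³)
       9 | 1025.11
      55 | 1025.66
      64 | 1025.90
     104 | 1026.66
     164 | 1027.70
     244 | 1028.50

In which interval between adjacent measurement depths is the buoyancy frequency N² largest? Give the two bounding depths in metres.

Compute the density gradient over each adjacent pair:
  9–55 m: Δρ/Δz = 0.55/46 = 0.012 kg m⁻⁴
  55–64 m: Δρ/Δz = 0.24/9 = 0.027 kg m⁻⁴
  64–104 m: Δρ/Δz = 0.76/40 = 0.019 kg m⁻⁴
  104–164 m: Δρ/Δz = 1.04/60 = 0.017 kg m⁻⁴
  164–244 m: Δρ/Δz = 0.80/80 = 0.010 kg m⁻⁴
The largest gradient is in the 55–64 m interval — the pycnocline.

55–64 m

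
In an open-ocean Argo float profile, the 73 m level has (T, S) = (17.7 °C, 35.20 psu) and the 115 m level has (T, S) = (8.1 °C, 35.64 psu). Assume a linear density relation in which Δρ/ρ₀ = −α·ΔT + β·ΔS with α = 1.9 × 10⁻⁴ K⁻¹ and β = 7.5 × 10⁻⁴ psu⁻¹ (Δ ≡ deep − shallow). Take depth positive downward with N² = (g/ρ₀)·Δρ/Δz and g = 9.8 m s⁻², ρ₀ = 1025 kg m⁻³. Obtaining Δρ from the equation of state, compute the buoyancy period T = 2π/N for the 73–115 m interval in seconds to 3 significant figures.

ΔT = -9.6 K, ΔS = +0.44 psu (deep − shallow).
Δρ/ρ₀ = −αΔT + βΔS = 1.824 × 10⁻³ + 3.30 × 10⁻⁴ = 2.154 × 10⁻³, so Δρ ≈ 2.208 kg m⁻³.
N² = (g/ρ₀)·Δρ/Δz = g·(Δρ/ρ₀)/Δz = 9.8 × 2.154 × 10⁻³ / 42 = 5.0260 × 10⁻⁴ s⁻².
N = √(5.0260 × 10⁻⁴) = 0.022419 rad s⁻¹ → T = 2π/N = 280.26 s ≈ 280 s.

280 s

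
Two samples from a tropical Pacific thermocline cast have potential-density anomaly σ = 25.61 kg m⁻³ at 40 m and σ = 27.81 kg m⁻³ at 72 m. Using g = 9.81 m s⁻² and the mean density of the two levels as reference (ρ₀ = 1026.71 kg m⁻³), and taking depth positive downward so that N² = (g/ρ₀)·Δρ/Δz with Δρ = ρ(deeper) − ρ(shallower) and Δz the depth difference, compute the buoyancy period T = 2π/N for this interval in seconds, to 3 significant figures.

Δρ = 1027.81 − 1025.61 = 2.20 kg m⁻³ over Δz = 72 − 40 = 32 m.
N² = (9.81/1026.71) × (2.20/32) = 6.5689 × 10⁻⁴ s⁻².
N = √(6.5689 × 10⁻⁴) = 0.025630 rad s⁻¹, so T = 2π/N = 245.15 s ≈ 245 s.

245 s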